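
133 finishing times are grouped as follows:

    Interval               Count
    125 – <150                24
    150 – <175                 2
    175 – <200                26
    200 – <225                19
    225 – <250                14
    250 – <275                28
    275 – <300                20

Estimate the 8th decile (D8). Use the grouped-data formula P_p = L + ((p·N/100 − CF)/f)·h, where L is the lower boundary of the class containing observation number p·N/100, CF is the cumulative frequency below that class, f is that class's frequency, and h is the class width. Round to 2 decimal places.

269.11

N = 133; target position k = 80/100 · 133 = 106.4.
Cumulative frequencies: 24, 26, 52, 71, 85, 113, 133.
Observation 106.4 falls in the class 250 – <275.
L = 250, CF = 85, f = 28, h = 25.
P80 = 250 + ((106.4 − 85)/28)·25 = 250 + 19.1071 = 269.107.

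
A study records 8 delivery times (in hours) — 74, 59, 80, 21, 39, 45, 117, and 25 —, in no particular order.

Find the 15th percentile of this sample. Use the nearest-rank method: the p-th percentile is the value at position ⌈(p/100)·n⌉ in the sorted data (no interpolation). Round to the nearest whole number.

25

Sorted: 21, 25, 39, 45, 59, 74, 80, 117.
n = 8.
Position = ⌈15/100 · 8⌉ = ⌈1.2⌉ = 2.
The value at rank 2 is 25.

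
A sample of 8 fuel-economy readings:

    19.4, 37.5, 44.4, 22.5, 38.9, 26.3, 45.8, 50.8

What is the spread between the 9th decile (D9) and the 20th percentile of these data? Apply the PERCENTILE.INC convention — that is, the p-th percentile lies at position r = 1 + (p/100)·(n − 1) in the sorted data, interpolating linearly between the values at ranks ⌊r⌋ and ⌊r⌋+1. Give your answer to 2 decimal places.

23.28

Sorted: 19.4, 22.5, 26.3, 37.5, 38.9, 44.4, 45.8, 50.8.
n = 8.
P20: r = 2.4; ranks 2–3 are 22.5, 26.3; interpolating gives 24.02.
P90: r = 7.3; ranks 7–8 are 45.8, 50.8; interpolating gives 47.3.
Difference: 47.3 − 24.02 = 23.28.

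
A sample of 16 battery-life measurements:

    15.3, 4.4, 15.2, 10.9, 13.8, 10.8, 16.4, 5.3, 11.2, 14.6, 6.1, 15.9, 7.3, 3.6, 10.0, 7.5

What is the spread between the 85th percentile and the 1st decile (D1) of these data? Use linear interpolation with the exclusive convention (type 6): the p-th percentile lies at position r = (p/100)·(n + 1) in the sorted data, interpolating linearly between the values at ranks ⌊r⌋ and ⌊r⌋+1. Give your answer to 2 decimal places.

Sorted: 3.6, 4.4, 5.3, 6.1, 7.3, 7.5, 10.0, 10.8, 10.9, 11.2, 13.8, 14.6, 15.2, 15.3, 15.9, 16.4.
n = 16.
P10: r = 1.7; ranks 1–2 are 3.6, 4.4; interpolating gives 4.16.
P85: r = 14.45; ranks 14–15 are 15.3, 15.9; interpolating gives 15.57.
Difference: 15.57 − 4.16 = 11.41.

11.41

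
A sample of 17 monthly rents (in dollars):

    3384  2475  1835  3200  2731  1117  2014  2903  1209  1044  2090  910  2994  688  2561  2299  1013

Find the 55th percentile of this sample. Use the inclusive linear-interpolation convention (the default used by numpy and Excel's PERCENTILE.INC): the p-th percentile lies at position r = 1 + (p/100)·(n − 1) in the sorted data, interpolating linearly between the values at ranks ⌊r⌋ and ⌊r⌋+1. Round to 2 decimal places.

Sorted: 688, 910, 1013, 1044, 1117, 1209, 1835, 2014, 2090, 2299, 2475, 2561, 2731, 2903, 2994, 3200, 3384.
n = 17.
r = 1 + (55/100)·(17 − 1) = 1 + 8.8 = 9.8.
Rank 9 is 2090 and rank 10 is 2299.
Interpolate: 2090 + 0.8·(2299 − 2090) = 2090 + 0.8·209 = 2257.2.

2257.20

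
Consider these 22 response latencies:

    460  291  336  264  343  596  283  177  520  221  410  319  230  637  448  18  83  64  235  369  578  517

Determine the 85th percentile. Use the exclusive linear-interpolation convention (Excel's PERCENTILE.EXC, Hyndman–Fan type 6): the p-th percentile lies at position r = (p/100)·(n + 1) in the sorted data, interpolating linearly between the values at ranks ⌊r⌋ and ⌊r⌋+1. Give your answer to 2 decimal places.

551.90

Sorted: 18, 64, 83, 177, 221, 230, 235, 264, 283, 291, 319, 336, 343, 369, 410, 448, 460, 517, 520, 578, 596, 637.
n = 22.
r = (85/100)·(22 + 1) = 19.55.
Rank 19 is 520 and rank 20 is 578.
Interpolate: 520 + 0.55·(578 − 520) = 520 + 0.55·58 = 551.9.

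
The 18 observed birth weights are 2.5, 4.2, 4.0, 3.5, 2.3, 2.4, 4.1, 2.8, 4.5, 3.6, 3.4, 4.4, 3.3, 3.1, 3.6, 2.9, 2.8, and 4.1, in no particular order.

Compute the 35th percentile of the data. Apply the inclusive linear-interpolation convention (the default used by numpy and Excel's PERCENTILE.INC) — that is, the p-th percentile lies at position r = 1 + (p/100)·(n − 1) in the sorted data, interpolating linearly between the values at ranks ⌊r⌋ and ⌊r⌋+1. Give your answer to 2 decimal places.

3.09

Sorted: 2.3, 2.4, 2.5, 2.8, 2.8, 2.9, 3.1, 3.3, 3.4, 3.5, 3.6, 3.6, 4.0, 4.1, 4.1, 4.2, 4.4, 4.5.
n = 18.
r = 1 + (35/100)·(18 − 1) = 1 + 5.95 = 6.95.
Rank 6 is 2.9 and rank 7 is 3.1.
Interpolate: 2.9 + 0.95·(3.1 − 2.9) = 2.9 + 0.95·0.2 = 3.09.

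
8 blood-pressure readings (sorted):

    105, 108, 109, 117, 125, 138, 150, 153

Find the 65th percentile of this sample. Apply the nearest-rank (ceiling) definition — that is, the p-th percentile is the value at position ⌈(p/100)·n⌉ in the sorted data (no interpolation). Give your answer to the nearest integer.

138

n = 8.
Position = ⌈65/100 · 8⌉ = ⌈5.2⌉ = 6.
The value at rank 6 is 138.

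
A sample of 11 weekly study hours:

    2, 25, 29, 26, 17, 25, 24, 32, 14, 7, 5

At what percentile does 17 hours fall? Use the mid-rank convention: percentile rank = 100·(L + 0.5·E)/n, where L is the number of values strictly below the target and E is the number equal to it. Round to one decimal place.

40.9

Sorted: 2, 5, 7, 14, 17, 24, 25, 25, 26, 29, 32.
Count below 17: L = 4; count equal: E = 1; n = 11.
Percentile rank = 100·(4 + 0.5·1)/11 = 100·4.5/11 = 40.91.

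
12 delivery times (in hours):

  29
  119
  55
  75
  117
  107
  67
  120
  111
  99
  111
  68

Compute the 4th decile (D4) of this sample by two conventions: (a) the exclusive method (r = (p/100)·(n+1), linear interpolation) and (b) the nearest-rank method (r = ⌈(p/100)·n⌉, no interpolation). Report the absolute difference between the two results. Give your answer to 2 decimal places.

Sorted: 29, 55, 67, 68, 75, 99, 107, 111, 111, 117, 119, 120.
n = 12.
(a) r = 5.2; between ranks 5 (75) and 6 (99): 79.8.
(b) the nearest-rank method: rank 5 → 75.
|79.8 − 75| = 4.8.

4.80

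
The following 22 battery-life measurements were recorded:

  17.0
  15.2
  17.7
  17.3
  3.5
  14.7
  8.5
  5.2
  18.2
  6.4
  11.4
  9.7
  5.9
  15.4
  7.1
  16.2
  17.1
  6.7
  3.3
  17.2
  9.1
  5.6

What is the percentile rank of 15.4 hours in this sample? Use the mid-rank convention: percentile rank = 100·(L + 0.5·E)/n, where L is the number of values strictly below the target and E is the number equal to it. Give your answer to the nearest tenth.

Sorted: 3.3, 3.5, 5.2, 5.6, 5.9, 6.4, 6.7, 7.1, 8.5, 9.1, 9.7, 11.4, 14.7, 15.2, 15.4, 16.2, 17.0, 17.1, 17.2, 17.3, 17.7, 18.2.
Count below 15.4: L = 14; count equal: E = 1; n = 22.
Percentile rank = 100·(14 + 0.5·1)/22 = 100·14.5/22 = 65.91.

65.9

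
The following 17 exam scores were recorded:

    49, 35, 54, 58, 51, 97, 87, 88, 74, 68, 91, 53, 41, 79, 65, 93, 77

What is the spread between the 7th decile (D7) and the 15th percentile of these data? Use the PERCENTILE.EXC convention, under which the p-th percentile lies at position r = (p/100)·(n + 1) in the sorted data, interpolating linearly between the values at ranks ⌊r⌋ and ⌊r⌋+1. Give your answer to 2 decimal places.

37.20

Sorted: 35, 41, 49, 51, 53, 54, 58, 65, 68, 74, 77, 79, 87, 88, 91, 93, 97.
n = 17.
P15: r = 2.7; ranks 2–3 are 41, 49; interpolating gives 46.6.
P70: r = 12.6; ranks 12–13 are 79, 87; interpolating gives 83.8.
Difference: 83.8 − 46.6 = 37.2.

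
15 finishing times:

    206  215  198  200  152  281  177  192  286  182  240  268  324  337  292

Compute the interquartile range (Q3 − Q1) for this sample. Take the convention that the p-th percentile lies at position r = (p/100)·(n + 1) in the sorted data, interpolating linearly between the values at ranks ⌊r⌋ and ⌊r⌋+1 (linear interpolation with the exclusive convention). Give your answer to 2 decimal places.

Sorted: 152, 177, 182, 192, 198, 200, 206, 215, 240, 268, 281, 286, 292, 324, 337.
n = 15.
P25: r = 4 (integer) → 192.
P75: r = 12 (integer) → 286.
Difference: 286 − 192 = 94.

94.00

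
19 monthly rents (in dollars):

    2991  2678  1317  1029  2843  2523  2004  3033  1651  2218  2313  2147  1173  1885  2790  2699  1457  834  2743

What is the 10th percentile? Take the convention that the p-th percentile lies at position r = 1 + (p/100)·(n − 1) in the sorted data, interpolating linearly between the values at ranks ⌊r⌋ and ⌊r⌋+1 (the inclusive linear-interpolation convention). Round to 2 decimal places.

1144.20

Sorted: 834, 1029, 1173, 1317, 1457, 1651, 1885, 2004, 2147, 2218, 2313, 2523, 2678, 2699, 2743, 2790, 2843, 2991, 3033.
n = 19.
r = 1 + (10/100)·(19 − 1) = 1 + 1.8 = 2.8.
Rank 2 is 1029 and rank 3 is 1173.
Interpolate: 1029 + 0.8·(1173 − 1029) = 1029 + 0.8·144 = 1144.2.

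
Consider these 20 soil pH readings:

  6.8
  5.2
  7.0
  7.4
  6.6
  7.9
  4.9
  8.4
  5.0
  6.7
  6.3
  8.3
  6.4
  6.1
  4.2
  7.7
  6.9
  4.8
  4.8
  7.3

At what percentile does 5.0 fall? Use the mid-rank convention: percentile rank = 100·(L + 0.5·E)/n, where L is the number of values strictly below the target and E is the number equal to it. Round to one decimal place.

22.5

Sorted: 4.2, 4.8, 4.8, 4.9, 5.0, 5.2, 6.1, 6.3, 6.4, 6.6, 6.7, 6.8, 6.9, 7.0, 7.3, 7.4, 7.7, 7.9, 8.3, 8.4.
Count below 5.0: L = 4; count equal: E = 1; n = 20.
Percentile rank = 100·(4 + 0.5·1)/20 = 100·4.5/20 = 22.5.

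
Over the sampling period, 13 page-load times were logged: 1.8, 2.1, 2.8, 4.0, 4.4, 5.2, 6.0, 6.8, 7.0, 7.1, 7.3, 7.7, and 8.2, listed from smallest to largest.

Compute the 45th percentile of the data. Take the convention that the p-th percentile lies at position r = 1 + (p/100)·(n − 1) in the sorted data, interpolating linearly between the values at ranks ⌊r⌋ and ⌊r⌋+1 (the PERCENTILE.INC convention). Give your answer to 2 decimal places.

5.52

n = 13.
r = 1 + (45/100)·(13 − 1) = 1 + 5.4 = 6.4.
Rank 6 is 5.2 and rank 7 is 6.0.
Interpolate: 5.2 + 0.4·(6.0 − 5.2) = 5.2 + 0.4·0.8 = 5.52.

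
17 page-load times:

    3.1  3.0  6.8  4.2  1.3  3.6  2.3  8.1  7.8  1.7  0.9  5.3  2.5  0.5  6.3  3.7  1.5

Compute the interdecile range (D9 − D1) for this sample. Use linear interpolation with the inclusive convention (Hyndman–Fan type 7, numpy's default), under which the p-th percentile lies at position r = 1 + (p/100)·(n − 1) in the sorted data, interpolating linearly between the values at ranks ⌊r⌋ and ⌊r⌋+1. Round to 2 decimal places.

6.06

Sorted: 0.5, 0.9, 1.3, 1.5, 1.7, 2.3, 2.5, 3.0, 3.1, 3.6, 3.7, 4.2, 5.3, 6.3, 6.8, 7.8, 8.1.
n = 17.
P10: r = 2.6; ranks 2–3 are 0.9, 1.3; interpolating gives 1.14.
P90: r = 15.4; ranks 15–16 are 6.8, 7.8; interpolating gives 7.2.
Difference: 7.2 − 1.14 = 6.06.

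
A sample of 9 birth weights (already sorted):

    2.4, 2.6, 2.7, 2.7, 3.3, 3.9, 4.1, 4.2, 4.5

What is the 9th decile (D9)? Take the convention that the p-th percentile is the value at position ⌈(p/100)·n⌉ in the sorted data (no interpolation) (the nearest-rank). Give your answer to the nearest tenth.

4.5

n = 9.
Position = ⌈90/100 · 9⌉ = ⌈8.1⌉ = 9.
The value at rank 9 is 4.5.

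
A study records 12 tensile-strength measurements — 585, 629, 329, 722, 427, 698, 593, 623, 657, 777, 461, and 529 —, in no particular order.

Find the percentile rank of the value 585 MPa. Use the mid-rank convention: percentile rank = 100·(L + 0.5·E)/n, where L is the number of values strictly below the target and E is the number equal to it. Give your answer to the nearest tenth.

37.5

Sorted: 329, 427, 461, 529, 585, 593, 623, 629, 657, 698, 722, 777.
Count below 585: L = 4; count equal: E = 1; n = 12.
Percentile rank = 100·(4 + 0.5·1)/12 = 100·4.5/12 = 37.5.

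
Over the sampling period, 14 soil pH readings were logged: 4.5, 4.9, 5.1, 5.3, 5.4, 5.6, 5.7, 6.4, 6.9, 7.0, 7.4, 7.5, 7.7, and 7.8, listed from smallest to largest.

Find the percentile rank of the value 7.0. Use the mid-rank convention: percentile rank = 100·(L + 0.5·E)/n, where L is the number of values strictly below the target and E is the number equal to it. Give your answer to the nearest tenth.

Count below 7.0: L = 9; count equal: E = 1; n = 14.
Percentile rank = 100·(9 + 0.5·1)/14 = 100·9.5/14 = 67.86.

67.9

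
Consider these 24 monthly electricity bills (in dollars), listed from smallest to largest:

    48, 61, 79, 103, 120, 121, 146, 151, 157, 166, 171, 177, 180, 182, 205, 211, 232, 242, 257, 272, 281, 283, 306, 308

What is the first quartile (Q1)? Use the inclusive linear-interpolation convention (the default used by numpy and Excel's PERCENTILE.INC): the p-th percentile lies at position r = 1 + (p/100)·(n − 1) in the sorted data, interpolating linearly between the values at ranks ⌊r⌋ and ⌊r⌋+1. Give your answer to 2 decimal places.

139.75

n = 24.
r = 1 + (25/100)·(24 − 1) = 1 + 5.75 = 6.75.
Rank 6 is 121 and rank 7 is 146.
Interpolate: 121 + 0.75·(146 − 121) = 121 + 0.75·25 = 139.75.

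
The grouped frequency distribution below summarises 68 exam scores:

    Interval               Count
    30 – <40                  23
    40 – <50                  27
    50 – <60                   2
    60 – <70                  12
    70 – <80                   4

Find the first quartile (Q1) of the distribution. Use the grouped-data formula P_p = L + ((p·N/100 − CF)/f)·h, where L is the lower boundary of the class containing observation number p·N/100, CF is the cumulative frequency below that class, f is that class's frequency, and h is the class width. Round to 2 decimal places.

N = 68; target position k = 25/100 · 68 = 17.
Cumulative frequencies: 23, 50, 52, 64, 68.
Observation 17 falls in the class 30 – <40.
L = 30, CF = 0, f = 23, h = 10.
P25 = 30 + ((17 − 0)/23)·10 = 30 + 7.3913 = 37.3913.

37.39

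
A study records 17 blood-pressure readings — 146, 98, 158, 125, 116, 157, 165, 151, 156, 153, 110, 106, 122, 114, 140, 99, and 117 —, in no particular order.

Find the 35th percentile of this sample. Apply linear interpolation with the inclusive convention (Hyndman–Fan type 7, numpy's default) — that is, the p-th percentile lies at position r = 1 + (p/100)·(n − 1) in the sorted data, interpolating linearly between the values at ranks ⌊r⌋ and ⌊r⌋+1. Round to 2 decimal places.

116.60

Sorted: 98, 99, 106, 110, 114, 116, 117, 122, 125, 140, 146, 151, 153, 156, 157, 158, 165.
n = 17.
r = 1 + (35/100)·(17 − 1) = 1 + 5.6 = 6.6.
Rank 6 is 116 and rank 7 is 117.
Interpolate: 116 + 0.6·(117 − 116) = 116 + 0.6·1 = 116.6.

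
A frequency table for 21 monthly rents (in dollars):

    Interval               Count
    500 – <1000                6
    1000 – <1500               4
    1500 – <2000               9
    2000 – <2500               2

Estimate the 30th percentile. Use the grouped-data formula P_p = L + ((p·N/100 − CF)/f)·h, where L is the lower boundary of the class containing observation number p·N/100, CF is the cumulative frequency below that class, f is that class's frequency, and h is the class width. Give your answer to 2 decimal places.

N = 21; target position k = 30/100 · 21 = 6.3.
Cumulative frequencies: 6, 10, 19, 21.
Observation 6.3 falls in the class 1000 – <1500.
L = 1000, CF = 6, f = 4, h = 500.
P30 = 1000 + ((6.3 − 6)/4)·500 = 1000 + 37.5 = 1037.5.

1037.50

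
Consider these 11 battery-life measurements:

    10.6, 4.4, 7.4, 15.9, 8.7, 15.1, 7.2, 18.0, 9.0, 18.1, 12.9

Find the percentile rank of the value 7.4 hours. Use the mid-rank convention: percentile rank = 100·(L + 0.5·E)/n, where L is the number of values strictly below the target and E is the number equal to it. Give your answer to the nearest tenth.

Sorted: 4.4, 7.2, 7.4, 8.7, 9.0, 10.6, 12.9, 15.1, 15.9, 18.0, 18.1.
Count below 7.4: L = 2; count equal: E = 1; n = 11.
Percentile rank = 100·(2 + 0.5·1)/11 = 100·2.5/11 = 22.73.

22.7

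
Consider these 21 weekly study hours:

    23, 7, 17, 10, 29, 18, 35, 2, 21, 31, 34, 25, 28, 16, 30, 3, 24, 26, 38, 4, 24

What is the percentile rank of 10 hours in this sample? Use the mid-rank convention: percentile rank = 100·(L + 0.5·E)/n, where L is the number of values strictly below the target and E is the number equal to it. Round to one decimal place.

21.4

Sorted: 2, 3, 4, 7, 10, 16, 17, 18, 21, 23, 24, 24, 25, 26, 28, 29, 30, 31, 34, 35, 38.
Count below 10: L = 4; count equal: E = 1; n = 21.
Percentile rank = 100·(4 + 0.5·1)/21 = 100·4.5/21 = 21.43.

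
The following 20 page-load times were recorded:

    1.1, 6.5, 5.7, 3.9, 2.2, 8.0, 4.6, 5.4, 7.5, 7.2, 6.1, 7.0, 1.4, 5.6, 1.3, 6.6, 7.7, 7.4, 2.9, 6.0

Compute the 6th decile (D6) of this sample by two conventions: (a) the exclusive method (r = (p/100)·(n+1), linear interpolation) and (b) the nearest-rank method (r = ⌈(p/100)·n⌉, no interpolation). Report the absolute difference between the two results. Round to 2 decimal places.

0.24

Sorted: 1.1, 1.3, 1.4, 2.2, 2.9, 3.9, 4.6, 5.4, 5.6, 5.7, 6.0, 6.1, 6.5, 6.6, 7.0, 7.2, 7.4, 7.5, 7.7, 8.0.
n = 20.
(a) r = 12.6; between ranks 12 (6.1) and 13 (6.5): 6.34.
(b) the nearest-rank method: rank 12 → 6.1.
|6.34 − 6.1| = 0.24.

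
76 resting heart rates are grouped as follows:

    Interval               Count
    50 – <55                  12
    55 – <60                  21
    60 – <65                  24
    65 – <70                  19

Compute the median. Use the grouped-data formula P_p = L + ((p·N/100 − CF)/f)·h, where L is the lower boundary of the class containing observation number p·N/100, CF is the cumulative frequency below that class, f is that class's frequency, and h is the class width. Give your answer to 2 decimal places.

61.04

N = 76; target position k = 50/100 · 76 = 38.
Cumulative frequencies: 12, 33, 57, 76.
Observation 38 falls in the class 60 – <65.
L = 60, CF = 33, f = 24, h = 5.
P50 = 60 + ((38 − 33)/24)·5 = 60 + 1.04167 = 61.0417.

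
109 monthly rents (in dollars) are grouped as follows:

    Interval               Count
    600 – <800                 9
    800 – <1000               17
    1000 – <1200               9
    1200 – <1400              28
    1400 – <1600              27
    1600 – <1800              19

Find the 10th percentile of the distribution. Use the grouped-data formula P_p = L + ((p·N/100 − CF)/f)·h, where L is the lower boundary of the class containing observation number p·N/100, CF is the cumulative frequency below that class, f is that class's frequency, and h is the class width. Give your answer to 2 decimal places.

822.35

N = 109; target position k = 10/100 · 109 = 10.9.
Cumulative frequencies: 9, 26, 35, 63, 90, 109.
Observation 10.9 falls in the class 800 – <1000.
L = 800, CF = 9, f = 17, h = 200.
P10 = 800 + ((10.9 − 9)/17)·200 = 800 + 22.3529 = 822.353.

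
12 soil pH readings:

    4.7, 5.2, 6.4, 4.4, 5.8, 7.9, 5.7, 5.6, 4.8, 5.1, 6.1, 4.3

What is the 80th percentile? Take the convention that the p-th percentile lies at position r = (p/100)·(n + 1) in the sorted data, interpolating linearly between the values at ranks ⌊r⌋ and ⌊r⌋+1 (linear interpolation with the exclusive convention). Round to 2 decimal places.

Sorted: 4.3, 4.4, 4.7, 4.8, 5.1, 5.2, 5.6, 5.7, 5.8, 6.1, 6.4, 7.9.
n = 12.
r = (80/100)·(12 + 1) = 10.4.
Rank 10 is 6.1 and rank 11 is 6.4.
Interpolate: 6.1 + 0.4·(6.4 − 6.1) = 6.1 + 0.4·0.3 = 6.22.

6.22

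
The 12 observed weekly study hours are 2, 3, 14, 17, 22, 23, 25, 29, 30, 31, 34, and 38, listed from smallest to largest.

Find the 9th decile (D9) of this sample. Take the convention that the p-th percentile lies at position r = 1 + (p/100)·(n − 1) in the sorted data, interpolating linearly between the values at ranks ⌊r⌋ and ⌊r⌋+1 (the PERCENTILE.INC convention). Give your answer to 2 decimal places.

n = 12.
r = 1 + (90/100)·(12 − 1) = 1 + 9.9 = 10.9.
Rank 10 is 31 and rank 11 is 34.
Interpolate: 31 + 0.9·(34 − 31) = 31 + 0.9·3 = 33.7.

33.70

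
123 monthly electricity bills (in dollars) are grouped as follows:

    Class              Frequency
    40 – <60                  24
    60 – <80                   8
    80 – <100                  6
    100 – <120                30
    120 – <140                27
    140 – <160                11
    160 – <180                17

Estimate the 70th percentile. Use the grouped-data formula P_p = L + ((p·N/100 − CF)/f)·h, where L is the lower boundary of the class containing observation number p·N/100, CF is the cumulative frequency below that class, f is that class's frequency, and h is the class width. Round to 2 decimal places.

N = 123; target position k = 70/100 · 123 = 86.1.
Cumulative frequencies: 24, 32, 38, 68, 95, 106, 123.
Observation 86.1 falls in the class 120 – <140.
L = 120, CF = 68, f = 27, h = 20.
P70 = 120 + ((86.1 − 68)/27)·20 = 120 + 13.4074 = 133.407.

133.41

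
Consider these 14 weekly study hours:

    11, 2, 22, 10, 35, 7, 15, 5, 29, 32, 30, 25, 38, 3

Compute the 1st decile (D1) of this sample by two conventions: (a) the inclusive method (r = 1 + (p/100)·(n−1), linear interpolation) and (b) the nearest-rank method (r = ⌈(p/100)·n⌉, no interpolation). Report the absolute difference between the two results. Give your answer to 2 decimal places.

Sorted: 2, 3, 5, 7, 10, 11, 15, 22, 25, 29, 30, 32, 35, 38.
n = 14.
(a) r = 2.3; between ranks 2 (3) and 3 (5): 3.6.
(b) the nearest-rank method: rank 2 → 3.
|3.6 − 3| = 0.6.

0.60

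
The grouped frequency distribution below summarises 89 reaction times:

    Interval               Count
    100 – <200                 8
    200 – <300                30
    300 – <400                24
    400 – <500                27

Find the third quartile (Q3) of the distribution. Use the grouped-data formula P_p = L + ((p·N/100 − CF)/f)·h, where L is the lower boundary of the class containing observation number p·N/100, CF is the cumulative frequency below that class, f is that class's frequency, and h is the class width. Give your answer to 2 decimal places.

417.59

N = 89; target position k = 75/100 · 89 = 66.75.
Cumulative frequencies: 8, 38, 62, 89.
Observation 66.75 falls in the class 400 – <500.
L = 400, CF = 62, f = 27, h = 100.
P75 = 400 + ((66.75 − 62)/27)·100 = 400 + 17.5926 = 417.593.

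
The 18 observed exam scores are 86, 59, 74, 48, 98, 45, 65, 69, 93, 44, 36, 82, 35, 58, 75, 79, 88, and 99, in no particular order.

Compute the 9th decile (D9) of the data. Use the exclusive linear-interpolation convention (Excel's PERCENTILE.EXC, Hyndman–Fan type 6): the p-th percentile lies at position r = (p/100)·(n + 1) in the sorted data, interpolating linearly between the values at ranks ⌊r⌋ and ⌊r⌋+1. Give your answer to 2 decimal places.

Sorted: 35, 36, 44, 45, 48, 58, 59, 65, 69, 74, 75, 79, 82, 86, 88, 93, 98, 99.
n = 18.
r = (90/100)·(18 + 1) = 17.1.
Rank 17 is 98 and rank 18 is 99.
Interpolate: 98 + 0.1·(99 − 98) = 98 + 0.1·1 = 98.1.

98.10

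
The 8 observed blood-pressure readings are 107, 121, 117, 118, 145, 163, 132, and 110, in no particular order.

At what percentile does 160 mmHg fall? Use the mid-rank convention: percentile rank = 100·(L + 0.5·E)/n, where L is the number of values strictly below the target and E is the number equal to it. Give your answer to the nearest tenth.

87.5

Sorted: 107, 110, 117, 118, 121, 132, 145, 163.
Count below 160: L = 7; count equal: E = 0; n = 8.
Percentile rank = 100·(7 + 0.5·0)/8 = 100·7/8 = 87.5.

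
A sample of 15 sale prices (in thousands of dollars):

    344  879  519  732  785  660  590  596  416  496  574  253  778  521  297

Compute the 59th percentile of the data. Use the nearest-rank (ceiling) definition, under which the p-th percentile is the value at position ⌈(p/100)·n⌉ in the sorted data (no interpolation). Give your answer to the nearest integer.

Sorted: 253, 297, 344, 416, 496, 519, 521, 574, 590, 596, 660, 732, 778, 785, 879.
n = 15.
Position = ⌈59/100 · 15⌉ = ⌈8.85⌉ = 9.
The value at rank 9 is 590.

590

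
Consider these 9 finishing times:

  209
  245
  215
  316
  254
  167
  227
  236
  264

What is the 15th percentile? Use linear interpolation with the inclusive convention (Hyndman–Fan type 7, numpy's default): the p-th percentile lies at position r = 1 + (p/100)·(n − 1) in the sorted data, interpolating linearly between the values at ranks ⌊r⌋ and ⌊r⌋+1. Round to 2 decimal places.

Sorted: 167, 209, 215, 227, 236, 245, 254, 264, 316.
n = 9.
r = 1 + (15/100)·(9 − 1) = 1 + 1.2 = 2.2.
Rank 2 is 209 and rank 3 is 215.
Interpolate: 209 + 0.2·(215 − 209) = 209 + 0.2·6 = 210.2.

210.20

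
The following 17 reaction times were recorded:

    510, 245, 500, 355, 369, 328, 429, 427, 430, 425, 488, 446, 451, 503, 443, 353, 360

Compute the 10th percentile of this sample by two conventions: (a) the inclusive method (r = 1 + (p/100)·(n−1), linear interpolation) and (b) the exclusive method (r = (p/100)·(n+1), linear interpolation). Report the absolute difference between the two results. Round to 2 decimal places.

31.60

Sorted: 245, 328, 353, 355, 360, 369, 425, 427, 429, 430, 443, 446, 451, 488, 500, 503, 510.
n = 17.
(a) r = 2.6; between ranks 2 (328) and 3 (353): 343.
(b) r = 1.8; between ranks 1 (245) and 2 (328): 311.4.
|343 − 311.4| = 31.6.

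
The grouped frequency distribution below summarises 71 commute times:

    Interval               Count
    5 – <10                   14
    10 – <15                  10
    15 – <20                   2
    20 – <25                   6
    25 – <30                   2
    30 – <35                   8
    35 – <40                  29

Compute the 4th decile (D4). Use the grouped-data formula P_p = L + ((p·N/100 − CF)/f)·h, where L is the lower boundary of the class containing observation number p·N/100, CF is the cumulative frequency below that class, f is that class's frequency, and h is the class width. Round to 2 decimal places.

N = 71; target position k = 40/100 · 71 = 28.4.
Cumulative frequencies: 14, 24, 26, 32, 34, 42, 71.
Observation 28.4 falls in the class 20 – <25.
L = 20, CF = 26, f = 6, h = 5.
P40 = 20 + ((28.4 − 26)/6)·5 = 20 + 2 = 22.

22.00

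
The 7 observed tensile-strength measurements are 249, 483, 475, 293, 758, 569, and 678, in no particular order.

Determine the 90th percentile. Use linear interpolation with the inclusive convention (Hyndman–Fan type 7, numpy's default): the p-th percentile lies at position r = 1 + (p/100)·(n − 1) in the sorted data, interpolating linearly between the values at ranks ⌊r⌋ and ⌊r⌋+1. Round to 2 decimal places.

Sorted: 249, 293, 475, 483, 569, 678, 758.
n = 7.
r = 1 + (90/100)·(7 − 1) = 1 + 5.4 = 6.4.
Rank 6 is 678 and rank 7 is 758.
Interpolate: 678 + 0.4·(758 − 678) = 678 + 0.4·80 = 710.

710.00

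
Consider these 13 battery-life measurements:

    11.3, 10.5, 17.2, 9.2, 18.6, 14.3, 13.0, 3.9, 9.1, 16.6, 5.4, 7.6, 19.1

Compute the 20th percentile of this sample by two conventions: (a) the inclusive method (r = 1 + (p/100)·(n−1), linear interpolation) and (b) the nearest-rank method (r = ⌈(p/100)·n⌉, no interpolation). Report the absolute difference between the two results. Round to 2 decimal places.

0.60

Sorted: 3.9, 5.4, 7.6, 9.1, 9.2, 10.5, 11.3, 13.0, 14.3, 16.6, 17.2, 18.6, 19.1.
n = 13.
(a) r = 3.4; between ranks 3 (7.6) and 4 (9.1): 8.2.
(b) the nearest-rank method: rank 3 → 7.6.
|8.2 − 7.6| = 0.6.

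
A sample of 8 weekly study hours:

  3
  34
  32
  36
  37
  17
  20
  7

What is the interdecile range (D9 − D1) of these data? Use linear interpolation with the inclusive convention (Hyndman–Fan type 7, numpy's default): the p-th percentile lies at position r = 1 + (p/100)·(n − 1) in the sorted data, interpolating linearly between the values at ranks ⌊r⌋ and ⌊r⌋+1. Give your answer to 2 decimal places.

30.50

Sorted: 3, 7, 17, 20, 32, 34, 36, 37.
n = 8.
P10: r = 1.7; ranks 1–2 are 3, 7; interpolating gives 5.8.
P90: r = 7.3; ranks 7–8 are 36, 37; interpolating gives 36.3.
Difference: 36.3 − 5.8 = 30.5.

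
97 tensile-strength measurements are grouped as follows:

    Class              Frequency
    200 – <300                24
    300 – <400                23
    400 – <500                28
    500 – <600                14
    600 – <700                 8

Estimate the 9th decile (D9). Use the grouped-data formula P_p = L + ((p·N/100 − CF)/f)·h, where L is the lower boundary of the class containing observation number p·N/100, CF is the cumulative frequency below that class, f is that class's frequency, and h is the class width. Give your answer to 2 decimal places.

587.86

N = 97; target position k = 90/100 · 97 = 87.3.
Cumulative frequencies: 24, 47, 75, 89, 97.
Observation 87.3 falls in the class 500 – <600.
L = 500, CF = 75, f = 14, h = 100.
P90 = 500 + ((87.3 − 75)/14)·100 = 500 + 87.8571 = 587.857.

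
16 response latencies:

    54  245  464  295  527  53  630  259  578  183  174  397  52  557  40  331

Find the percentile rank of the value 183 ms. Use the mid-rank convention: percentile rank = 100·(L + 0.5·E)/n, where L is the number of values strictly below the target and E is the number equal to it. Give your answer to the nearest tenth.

34.4

Sorted: 40, 52, 53, 54, 174, 183, 245, 259, 295, 331, 397, 464, 527, 557, 578, 630.
Count below 183: L = 5; count equal: E = 1; n = 16.
Percentile rank = 100·(5 + 0.5·1)/16 = 100·5.5/16 = 34.38.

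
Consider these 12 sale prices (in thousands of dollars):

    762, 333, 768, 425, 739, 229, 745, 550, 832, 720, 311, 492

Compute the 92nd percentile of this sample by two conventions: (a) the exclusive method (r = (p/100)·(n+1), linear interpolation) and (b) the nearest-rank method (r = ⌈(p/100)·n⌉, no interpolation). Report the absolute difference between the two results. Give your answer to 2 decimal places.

2.56

Sorted: 229, 311, 333, 425, 492, 550, 720, 739, 745, 762, 768, 832.
n = 12.
(a) r = 11.96; between ranks 11 (768) and 12 (832): 829.44.
(b) the nearest-rank method: rank 12 → 832.
|829.44 − 832| = 2.56.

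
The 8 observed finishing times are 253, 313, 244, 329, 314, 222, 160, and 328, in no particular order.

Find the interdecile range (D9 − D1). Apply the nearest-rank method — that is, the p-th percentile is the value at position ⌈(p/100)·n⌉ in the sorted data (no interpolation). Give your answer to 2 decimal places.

169.00

Sorted: 160, 222, 244, 253, 313, 314, 328, 329.
n = 8.
P10: rank ⌈10/100·8⌉ = 1 → 160.
P90: rank ⌈90/100·8⌉ = 8 → 329.
Difference: 329 − 160 = 169.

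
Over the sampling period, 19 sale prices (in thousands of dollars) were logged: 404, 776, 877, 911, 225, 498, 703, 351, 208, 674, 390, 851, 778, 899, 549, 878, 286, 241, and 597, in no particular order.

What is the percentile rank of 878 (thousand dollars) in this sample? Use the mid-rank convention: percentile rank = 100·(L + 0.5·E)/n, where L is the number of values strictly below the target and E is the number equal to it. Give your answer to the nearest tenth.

Sorted: 208, 225, 241, 286, 351, 390, 404, 498, 549, 597, 674, 703, 776, 778, 851, 877, 878, 899, 911.
Count below 878: L = 16; count equal: E = 1; n = 19.
Percentile rank = 100·(16 + 0.5·1)/19 = 100·16.5/19 = 86.84.

86.8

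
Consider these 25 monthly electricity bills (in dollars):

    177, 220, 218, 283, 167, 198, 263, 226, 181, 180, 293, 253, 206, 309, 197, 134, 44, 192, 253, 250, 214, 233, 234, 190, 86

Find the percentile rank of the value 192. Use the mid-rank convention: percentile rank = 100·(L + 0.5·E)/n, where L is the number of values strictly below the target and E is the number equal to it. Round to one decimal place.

Sorted: 44, 86, 134, 167, 177, 180, 181, 190, 192, 197, 198, 206, 214, 218, 220, 226, 233, 234, 250, 253, 253, 263, 283, 293, 309.
Count below 192: L = 8; count equal: E = 1; n = 25.
Percentile rank = 100·(8 + 0.5·1)/25 = 100·8.5/25 = 34.

34.0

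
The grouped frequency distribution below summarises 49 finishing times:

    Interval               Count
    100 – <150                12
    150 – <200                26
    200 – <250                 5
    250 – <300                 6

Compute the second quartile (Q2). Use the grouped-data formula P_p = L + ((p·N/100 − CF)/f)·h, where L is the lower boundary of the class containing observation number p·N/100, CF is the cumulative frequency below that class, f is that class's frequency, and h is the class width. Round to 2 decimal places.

N = 49; target position k = 50/100 · 49 = 24.5.
Cumulative frequencies: 12, 38, 43, 49.
Observation 24.5 falls in the class 150 – <200.
L = 150, CF = 12, f = 26, h = 50.
P50 = 150 + ((24.5 − 12)/26)·50 = 150 + 24.0385 = 174.038.

174.04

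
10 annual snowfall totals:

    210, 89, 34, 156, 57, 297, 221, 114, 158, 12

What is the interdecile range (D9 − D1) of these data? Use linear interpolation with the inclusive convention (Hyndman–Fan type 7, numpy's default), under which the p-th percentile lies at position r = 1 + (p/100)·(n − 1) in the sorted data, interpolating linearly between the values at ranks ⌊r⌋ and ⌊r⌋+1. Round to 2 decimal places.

Sorted: 12, 34, 57, 89, 114, 156, 158, 210, 221, 297.
n = 10.
P10: r = 1.9; ranks 1–2 are 12, 34; interpolating gives 31.8.
P90: r = 9.1; ranks 9–10 are 221, 297; interpolating gives 228.6.
Difference: 228.6 − 31.8 = 196.8.

196.80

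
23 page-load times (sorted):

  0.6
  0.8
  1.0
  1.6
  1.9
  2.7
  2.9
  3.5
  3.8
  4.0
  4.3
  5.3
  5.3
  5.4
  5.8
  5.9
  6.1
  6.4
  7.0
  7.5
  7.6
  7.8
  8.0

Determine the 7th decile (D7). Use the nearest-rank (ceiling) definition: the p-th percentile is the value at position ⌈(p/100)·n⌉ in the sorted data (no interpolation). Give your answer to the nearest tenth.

6.1

n = 23.
Position = ⌈70/100 · 23⌉ = ⌈16.1⌉ = 17.
The value at rank 17 is 6.1.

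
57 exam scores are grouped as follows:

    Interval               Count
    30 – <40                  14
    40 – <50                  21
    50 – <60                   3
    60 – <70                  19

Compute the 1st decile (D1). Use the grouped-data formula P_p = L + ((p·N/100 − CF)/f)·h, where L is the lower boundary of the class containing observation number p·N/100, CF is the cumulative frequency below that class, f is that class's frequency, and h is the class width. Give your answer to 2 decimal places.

34.07

N = 57; target position k = 10/100 · 57 = 5.7.
Cumulative frequencies: 14, 35, 38, 57.
Observation 5.7 falls in the class 30 – <40.
L = 30, CF = 0, f = 14, h = 10.
P10 = 30 + ((5.7 − 0)/14)·10 = 30 + 4.07143 = 34.0714.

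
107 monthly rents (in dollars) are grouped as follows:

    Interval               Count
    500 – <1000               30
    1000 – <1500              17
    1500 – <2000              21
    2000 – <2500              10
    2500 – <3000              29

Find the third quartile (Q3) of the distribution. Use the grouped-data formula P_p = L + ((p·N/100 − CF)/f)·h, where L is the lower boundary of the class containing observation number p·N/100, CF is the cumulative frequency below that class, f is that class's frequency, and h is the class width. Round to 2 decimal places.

N = 107; target position k = 75/100 · 107 = 80.25.
Cumulative frequencies: 30, 47, 68, 78, 107.
Observation 80.25 falls in the class 2500 – <3000.
L = 2500, CF = 78, f = 29, h = 500.
P75 = 2500 + ((80.25 − 78)/29)·500 = 2500 + 38.7931 = 2538.79.

2538.79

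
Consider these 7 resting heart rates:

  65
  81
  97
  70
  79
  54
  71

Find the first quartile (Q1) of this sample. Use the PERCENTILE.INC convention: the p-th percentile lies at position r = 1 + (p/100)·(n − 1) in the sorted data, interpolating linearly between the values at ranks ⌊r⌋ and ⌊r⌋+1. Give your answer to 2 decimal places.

Sorted: 54, 65, 70, 71, 79, 81, 97.
n = 7.
r = 1 + (25/100)·(7 − 1) = 1 + 1.5 = 2.5.
Rank 2 is 65 and rank 3 is 70.
Interpolate: 65 + 0.5·(70 − 65) = 65 + 0.5·5 = 67.5.

67.50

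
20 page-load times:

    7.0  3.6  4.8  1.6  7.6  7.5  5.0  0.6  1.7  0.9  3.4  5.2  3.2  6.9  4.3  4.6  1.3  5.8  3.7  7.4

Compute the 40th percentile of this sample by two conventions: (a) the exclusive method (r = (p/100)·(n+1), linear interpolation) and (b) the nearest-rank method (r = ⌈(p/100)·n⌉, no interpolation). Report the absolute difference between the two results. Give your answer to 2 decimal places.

0.04

Sorted: 0.6, 0.9, 1.3, 1.6, 1.7, 3.2, 3.4, 3.6, 3.7, 4.3, 4.6, 4.8, 5.0, 5.2, 5.8, 6.9, 7.0, 7.4, 7.5, 7.6.
n = 20.
(a) r = 8.4; between ranks 8 (3.6) and 9 (3.7): 3.64.
(b) the nearest-rank method: rank 8 → 3.6.
|3.64 − 3.6| = 0.04.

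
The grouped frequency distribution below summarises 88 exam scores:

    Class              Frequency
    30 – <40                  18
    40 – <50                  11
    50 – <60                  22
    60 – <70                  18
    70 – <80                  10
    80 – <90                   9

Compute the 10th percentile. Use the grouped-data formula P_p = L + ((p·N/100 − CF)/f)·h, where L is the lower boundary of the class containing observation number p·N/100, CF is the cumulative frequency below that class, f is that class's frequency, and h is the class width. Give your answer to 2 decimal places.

N = 88; target position k = 10/100 · 88 = 8.8.
Cumulative frequencies: 18, 29, 51, 69, 79, 88.
Observation 8.8 falls in the class 30 – <40.
L = 30, CF = 0, f = 18, h = 10.
P10 = 30 + ((8.8 − 0)/18)·10 = 30 + 4.88889 = 34.8889.

34.89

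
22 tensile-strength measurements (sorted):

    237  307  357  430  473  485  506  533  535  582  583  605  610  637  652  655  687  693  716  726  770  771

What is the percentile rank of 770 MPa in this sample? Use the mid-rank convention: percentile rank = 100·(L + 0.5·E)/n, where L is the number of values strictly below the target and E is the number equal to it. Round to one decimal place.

Count below 770: L = 20; count equal: E = 1; n = 22.
Percentile rank = 100·(20 + 0.5·1)/22 = 100·20.5/22 = 93.18.

93.2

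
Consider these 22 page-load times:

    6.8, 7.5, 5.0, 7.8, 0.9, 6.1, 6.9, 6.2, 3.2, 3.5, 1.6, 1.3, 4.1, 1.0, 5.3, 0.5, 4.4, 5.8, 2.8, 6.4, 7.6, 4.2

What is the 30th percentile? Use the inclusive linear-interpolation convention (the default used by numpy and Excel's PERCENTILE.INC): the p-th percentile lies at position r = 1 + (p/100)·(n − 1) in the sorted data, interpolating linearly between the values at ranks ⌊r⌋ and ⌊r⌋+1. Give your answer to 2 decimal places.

3.29

Sorted: 0.5, 0.9, 1.0, 1.3, 1.6, 2.8, 3.2, 3.5, 4.1, 4.2, 4.4, 5.0, 5.3, 5.8, 6.1, 6.2, 6.4, 6.8, 6.9, 7.5, 7.6, 7.8.
n = 22.
r = 1 + (30/100)·(22 − 1) = 1 + 6.3 = 7.3.
Rank 7 is 3.2 and rank 8 is 3.5.
Interpolate: 3.2 + 0.3·(3.5 − 3.2) = 3.2 + 0.3·0.3 = 3.29.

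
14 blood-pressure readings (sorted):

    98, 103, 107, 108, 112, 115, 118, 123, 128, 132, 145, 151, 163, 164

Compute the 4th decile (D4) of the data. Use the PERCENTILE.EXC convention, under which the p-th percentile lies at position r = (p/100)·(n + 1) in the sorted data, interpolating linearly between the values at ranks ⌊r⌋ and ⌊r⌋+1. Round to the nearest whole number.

115

n = 14.
r = (40/100)·(14 + 1) = 6.
r is an integer, so P40 is the value at rank 6: 115.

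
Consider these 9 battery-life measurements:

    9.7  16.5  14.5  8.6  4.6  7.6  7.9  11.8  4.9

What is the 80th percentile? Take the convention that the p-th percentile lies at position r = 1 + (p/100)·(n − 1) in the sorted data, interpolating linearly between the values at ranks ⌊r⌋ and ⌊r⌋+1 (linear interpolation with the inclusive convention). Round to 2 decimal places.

12.88

Sorted: 4.6, 4.9, 7.6, 7.9, 8.6, 9.7, 11.8, 14.5, 16.5.
n = 9.
r = 1 + (80/100)·(9 − 1) = 1 + 6.4 = 7.4.
Rank 7 is 11.8 and rank 8 is 14.5.
Interpolate: 11.8 + 0.4·(14.5 − 11.8) = 11.8 + 0.4·2.7 = 12.88.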